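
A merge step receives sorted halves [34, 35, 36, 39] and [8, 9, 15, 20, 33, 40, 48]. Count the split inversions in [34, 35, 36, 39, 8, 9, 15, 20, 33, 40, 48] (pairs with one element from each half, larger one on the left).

Split inversions: 20

Take each right-half value and tally the left-half values above it:
r = 8: 34, 35, 36, 39 → 4
r = 9: 34, 35, 36, 39 → 4
r = 15: 34, 35, 36, 39 → 4
r = 20: 34, 35, 36, 39 → 4
r = 33: 34, 35, 36, 39 → 4
r = 40: none → 0
r = 48: none → 0
Cross-inversions: 4 + 4 + 4 + 4 + 4 + 0 + 0 = 20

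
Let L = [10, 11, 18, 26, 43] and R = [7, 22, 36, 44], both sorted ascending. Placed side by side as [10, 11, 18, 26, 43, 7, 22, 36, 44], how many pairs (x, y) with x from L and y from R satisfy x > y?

There are 8 cross-inversions.

For each element r of the right run, count left-run elements greater than r:
r = 7: 10, 11, 18, 26, 43 → 5
r = 22: 26, 43 → 2
r = 36: 43 → 1
r = 44: none → 0
Cross-inversions: 5 + 2 + 1 + 0 = 8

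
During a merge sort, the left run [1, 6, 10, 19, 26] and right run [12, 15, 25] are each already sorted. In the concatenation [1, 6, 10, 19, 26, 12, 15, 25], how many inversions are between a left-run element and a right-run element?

Count, for every r in R, how many entries of L exceed r:
r = 12: 19, 26 → 2
r = 15: 19, 26 → 2
r = 25: 26 → 1
Cross-inversions: 2 + 2 + 1 = 5

Split inversions: 5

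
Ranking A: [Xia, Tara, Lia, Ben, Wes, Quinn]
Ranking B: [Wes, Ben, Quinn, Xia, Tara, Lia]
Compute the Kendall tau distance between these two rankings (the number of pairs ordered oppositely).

Assign each item its position (1..6) in the first ordering, then rewrite the second ordering as that position sequence:
positions: Xia→1, Tara→2, Lia→3, Ben→4, Wes→5, Quinn→6
second ordering as positions: [5, 4, 6, 1, 2, 3]
Discordant pairs = inversions in this position sequence.
5: 4, 1, 2, 3 → 4
4: 1, 2, 3 → 3
6: 1, 2, 3 → 3
1: 0
2: 0
3: 0
Total: 4 + 3 + 3 + 0 + 0 + 0 = 10

10 discordant pairs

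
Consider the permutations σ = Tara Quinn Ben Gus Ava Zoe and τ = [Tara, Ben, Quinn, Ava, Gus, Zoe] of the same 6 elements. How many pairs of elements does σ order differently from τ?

Discordant pairs: 2

Assign each item its position (1..6) in the first ordering, then rewrite the second ordering as that position sequence:
positions: Tara→1, Quinn→2, Ben→3, Gus→4, Ava→5, Zoe→6
second ordering as positions: [1, 3, 2, 5, 4, 6]
Discordant pairs = inversions in this position sequence.
1: 0
3: 2 → 1
2: 0
5: 4 → 1
4: 0
6: 0
Total: 0 + 1 + 0 + 1 + 0 + 0 = 2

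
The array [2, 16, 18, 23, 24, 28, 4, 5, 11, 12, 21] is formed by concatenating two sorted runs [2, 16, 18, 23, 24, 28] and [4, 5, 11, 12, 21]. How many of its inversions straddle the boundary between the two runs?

There are 23 cross-inversions.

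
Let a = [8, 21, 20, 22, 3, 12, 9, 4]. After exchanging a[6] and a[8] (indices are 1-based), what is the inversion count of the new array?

15

Positions 6 and 8 hold 12 and 4; after swapping, the array is [8, 21, 20, 22, 3, 4, 9, 12].
Sweep left to right; for each value list the smaller values that follow it:
8 → 3, 4 → 2
21 → 20, 3, 4, 9, 12 → 5
20 → 3, 4, 9, 12 → 4
22 → 3, 4, 9, 12 → 4
3 → none → 0
4 → none → 0
9 → none → 0
12 → none → 0
Sum: 2 + 5 + 4 + 4 + 0 + 0 + 0 + 0 = 15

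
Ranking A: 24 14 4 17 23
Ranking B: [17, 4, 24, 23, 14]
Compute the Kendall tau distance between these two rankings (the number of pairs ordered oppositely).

Assign each item its position (1..5) in the first ordering, then rewrite the second ordering as that position sequence:
positions: 24→1, 14→2, 4→3, 17→4, 23→5
second ordering as positions: [4, 3, 1, 5, 2]
Discordant pairs = inversions in this position sequence.
4: 3, 1, 2 → 3
3: 1, 2 → 2
1: 0
5: 2 → 1
2: 0
Total: 3 + 2 + 0 + 1 + 0 = 6

6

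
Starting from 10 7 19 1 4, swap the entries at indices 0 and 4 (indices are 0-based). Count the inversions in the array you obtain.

There are 4 inversions.

Positions 0 and 4 hold 10 and 4; after swapping, the array is [4, 7, 19, 1, 10].
For each element, count later entries that are smaller:
4: 1
7: 1
19: 2
1: 0
10: 0
Sum: 1 + 1 + 2 + 0 + 0 = 4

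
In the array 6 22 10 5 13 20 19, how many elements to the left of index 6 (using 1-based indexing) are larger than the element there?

1

The element at index 6 is 20.
Elements before it: 6, 22, 10, 5, 13
Those larger than 20: 22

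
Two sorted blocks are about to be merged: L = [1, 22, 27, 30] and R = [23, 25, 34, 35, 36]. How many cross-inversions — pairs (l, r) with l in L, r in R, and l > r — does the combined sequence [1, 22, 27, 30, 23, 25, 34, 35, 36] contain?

Take each right-half value and tally the left-half values above it:
r = 23: 27, 30 → 2
r = 25: 27, 30 → 2
r = 34: none → 0
r = 35: none → 0
r = 36: none → 0
Cross-inversions: 2 + 2 + 0 + 0 + 0 = 4

Cross-inversions: 4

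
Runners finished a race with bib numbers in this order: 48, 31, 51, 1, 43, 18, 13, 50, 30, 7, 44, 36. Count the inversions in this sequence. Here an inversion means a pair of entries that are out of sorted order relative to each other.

Inversions: 37

Count, for each position, how many later elements it exceeds:
48 → 31, 1, 43, 18, 13, 30, 7, 44, 36 → 9
31 → 1, 18, 13, 30, 7 → 5
51 → 1, 43, 18, 13, 50, 30, 7, 44, 36 → 9
1 → none → 0
43 → 18, 13, 30, 7, 36 → 5
18 → 13, 7 → 2
13 → 7 → 1
50 → 30, 7, 44, 36 → 4
30 → 7 → 1
7 → none → 0
44 → 36 → 1
36 → none → 0
Sum: 9 + 5 + 9 + 0 + 5 + 2 + 1 + 4 + 1 + 0 + 1 + 0 = 37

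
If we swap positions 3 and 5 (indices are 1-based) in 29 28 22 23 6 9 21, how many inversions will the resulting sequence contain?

Inversions: 16

Positions 3 and 5 hold 22 and 6; after swapping, the array is [29, 28, 6, 23, 22, 9, 21].
Count, for each position, how many later elements it exceeds:
29 → 28, 6, 23, 22, 9, 21 → 6
28 → 6, 23, 22, 9, 21 → 5
6 → none → 0
23 → 22, 9, 21 → 3
22 → 9, 21 → 2
9 → none → 0
21 → none → 0
Sum: 6 + 5 + 0 + 3 + 2 + 0 + 0 = 16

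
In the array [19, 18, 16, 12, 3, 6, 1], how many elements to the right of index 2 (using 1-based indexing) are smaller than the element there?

The element at index 2 is 18.
Elements after it: 16, 12, 3, 6, 1
Those smaller than 18: 16, 12, 3, 6, 1

5 such elements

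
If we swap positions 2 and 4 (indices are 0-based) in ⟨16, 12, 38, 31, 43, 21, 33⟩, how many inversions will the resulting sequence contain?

8

Positions 2 and 4 hold 38 and 43; after swapping, the array is [16, 12, 43, 31, 38, 21, 33].
Sweep left to right; for each value list the smaller values that follow it:
16: 1
12: 0
43: 4
31: 1
38: 2
21: 0
33: 0
Sum: 1 + 0 + 4 + 1 + 2 + 0 + 0 = 8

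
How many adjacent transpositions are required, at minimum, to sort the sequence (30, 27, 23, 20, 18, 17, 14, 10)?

Each adjacent swap fixes exactly one inversion, so the minimum swap count equals the number of inversions.
Count inversions — for each element, later elements that are smaller:
30: 27, 23, 20, 18, 17, 14, 10 → 7
27: 23, 20, 18, 17, 14, 10 → 6
23: 20, 18, 17, 14, 10 → 5
20: 18, 17, 14, 10 → 4
18: 17, 14, 10 → 3
17: 14, 10 → 2
14: 10 → 1
10: none → 0
Total inversions: 7 + 6 + 5 + 4 + 3 + 2 + 1 + 0 = 28

28 adjacent swaps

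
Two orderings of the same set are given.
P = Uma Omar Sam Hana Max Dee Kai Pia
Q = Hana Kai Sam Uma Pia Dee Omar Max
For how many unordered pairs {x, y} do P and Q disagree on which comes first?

Assign each item its position (1..8) in the first ordering, then rewrite the second ordering as that position sequence:
positions: Uma→1, Omar→2, Sam→3, Hana→4, Max→5, Dee→6, Kai→7, Pia→8
second ordering as positions: [4, 7, 3, 1, 8, 6, 2, 5]
Discordant pairs = inversions in this position sequence.
4: 3, 1, 2 → 3
7: 3, 1, 6, 2, 5 → 5
3: 1, 2 → 2
1: 0
8: 6, 2, 5 → 3
6: 2, 5 → 2
2: 0
5: 0
Total: 3 + 5 + 2 + 0 + 3 + 2 + 0 + 0 = 15

15 disagreeing pairs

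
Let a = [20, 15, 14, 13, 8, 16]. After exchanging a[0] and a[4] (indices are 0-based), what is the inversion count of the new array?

4 inversions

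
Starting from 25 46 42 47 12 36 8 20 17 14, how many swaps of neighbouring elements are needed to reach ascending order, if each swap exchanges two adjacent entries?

There are 32 adjacent swaps.

Each adjacent swap fixes exactly one inversion, so the minimum swap count equals the number of inversions.
Count inversions — for each element, later elements that are smaller:
25: 12, 8, 20, 17, 14 → 5
46: 42, 12, 36, 8, 20, 17, 14 → 7
42: 12, 36, 8, 20, 17, 14 → 6
47: 12, 36, 8, 20, 17, 14 → 6
12: 8 → 1
36: 8, 20, 17, 14 → 4
8: none → 0
20: 17, 14 → 2
17: 14 → 1
14: none → 0
Total inversions: 5 + 7 + 6 + 6 + 1 + 4 + 0 + 2 + 1 + 0 = 32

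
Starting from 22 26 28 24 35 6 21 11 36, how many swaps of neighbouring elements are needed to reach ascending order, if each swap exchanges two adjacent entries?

Each adjacent swap fixes exactly one inversion, so the minimum swap count equals the number of inversions.
Count inversions — for each element, later elements that are smaller:
22: 6, 21, 11 → 3
26: 24, 6, 21, 11 → 4
28: 24, 6, 21, 11 → 4
24: 6, 21, 11 → 3
35: 6, 21, 11 → 3
6: none → 0
21: 11 → 1
11: none → 0
36: none → 0
Total inversions: 3 + 4 + 4 + 3 + 3 + 0 + 1 + 0 + 0 = 18

Adjacent swaps: 18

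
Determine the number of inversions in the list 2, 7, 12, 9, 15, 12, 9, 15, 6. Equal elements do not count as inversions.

12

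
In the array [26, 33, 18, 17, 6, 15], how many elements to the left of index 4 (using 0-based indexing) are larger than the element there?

4 such elements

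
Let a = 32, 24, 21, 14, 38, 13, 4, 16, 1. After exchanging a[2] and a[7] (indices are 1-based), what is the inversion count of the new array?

22 inversions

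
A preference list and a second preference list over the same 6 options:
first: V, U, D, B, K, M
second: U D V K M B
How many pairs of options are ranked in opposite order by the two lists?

Assign each item its position (1..6) in the first ordering, then rewrite the second ordering as that position sequence:
positions: V→1, U→2, D→3, B→4, K→5, M→6
second ordering as positions: [2, 3, 1, 5, 6, 4]
Discordant pairs = inversions in this position sequence.
2: 1 → 1
3: 1 → 1
1: 0
5: 4 → 1
6: 4 → 1
4: 0
Total: 1 + 1 + 0 + 1 + 1 + 0 = 4

4 pairs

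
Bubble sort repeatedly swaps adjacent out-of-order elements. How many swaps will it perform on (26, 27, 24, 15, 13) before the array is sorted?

The minimum number of adjacent swaps to sort an array equals its inversion count, since every such swap removes exactly one inversion.
Count inversions — for each element, later elements that are smaller:
26: 24, 15, 13 → 3
27: 24, 15, 13 → 3
24: 15, 13 → 2
15: 13 → 1
13: none → 0
Total inversions: 3 + 3 + 2 + 1 + 0 = 9

9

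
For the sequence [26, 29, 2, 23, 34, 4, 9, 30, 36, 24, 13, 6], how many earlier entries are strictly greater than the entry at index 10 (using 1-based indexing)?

5 such elements

The element at index 10 is 24.
Elements before it: 26, 29, 2, 23, 34, 4, 9, 30, 36
Those larger than 24: 26, 29, 34, 30, 36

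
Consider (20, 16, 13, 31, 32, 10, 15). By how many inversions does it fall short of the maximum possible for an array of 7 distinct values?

9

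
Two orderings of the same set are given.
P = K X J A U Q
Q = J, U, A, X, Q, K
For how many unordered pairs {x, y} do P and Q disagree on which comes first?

Assign each item its position (1..6) in the first ordering, then rewrite the second ordering as that position sequence:
positions: K→1, X→2, J→3, A→4, U→5, Q→6
second ordering as positions: [3, 5, 4, 2, 6, 1]
Discordant pairs = inversions in this position sequence.
3: 2, 1 → 2
5: 4, 2, 1 → 3
4: 2, 1 → 2
2: 1 → 1
6: 1 → 1
1: 0
Total: 2 + 3 + 2 + 1 + 1 + 0 = 9

9 disagreeing pairs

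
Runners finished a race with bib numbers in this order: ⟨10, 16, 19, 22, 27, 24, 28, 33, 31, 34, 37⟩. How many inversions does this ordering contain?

Count, for each position, how many later elements it exceeds:
10: 0
16: 0
19: 0
22: 0
27: 1
24: 0
28: 0
33: 1
31: 0
34: 0
37: 0
Sum: 0 + 0 + 0 + 0 + 1 + 0 + 0 + 1 + 0 + 0 + 0 = 2

2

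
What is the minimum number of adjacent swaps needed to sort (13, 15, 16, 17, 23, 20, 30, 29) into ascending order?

2

The minimum number of adjacent swaps to sort an array equals its inversion count, since every such swap removes exactly one inversion.
Count inversions — for each element, later elements that are smaller:
13: none → 0
15: none → 0
16: none → 0
17: none → 0
23: 20 → 1
20: none → 0
30: 29 → 1
29: none → 0
Total inversions: 0 + 0 + 0 + 0 + 1 + 0 + 1 + 0 = 2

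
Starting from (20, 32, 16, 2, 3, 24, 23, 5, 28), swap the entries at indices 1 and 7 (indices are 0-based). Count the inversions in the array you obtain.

10

Positions 1 and 7 hold 32 and 5; after swapping, the array is [20, 5, 16, 2, 3, 24, 23, 32, 28].
Sweep left to right; for each value list the smaller values that follow it:
20 → 5, 16, 2, 3 → 4
5 → 2, 3 → 2
16 → 2, 3 → 2
2 → none → 0
3 → none → 0
24 → 23 → 1
23 → none → 0
32 → 28 → 1
28 → none → 0
Sum: 4 + 2 + 2 + 0 + 0 + 1 + 0 + 1 + 0 = 10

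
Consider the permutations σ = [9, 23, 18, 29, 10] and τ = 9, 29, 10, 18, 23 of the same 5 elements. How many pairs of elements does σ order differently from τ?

Assign each item its position (1..5) in the first ordering, then rewrite the second ordering as that position sequence:
positions: 9→1, 23→2, 18→3, 29→4, 10→5
second ordering as positions: [1, 4, 5, 3, 2]
Discordant pairs = inversions in this position sequence.
1: 0
4: 3, 2 → 2
5: 3, 2 → 2
3: 2 → 1
2: 0
Total: 0 + 2 + 2 + 1 + 0 = 5

5 discordant pairs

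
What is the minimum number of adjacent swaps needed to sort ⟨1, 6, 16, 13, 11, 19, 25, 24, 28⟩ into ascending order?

There are 4 swaps.

Each adjacent swap fixes exactly one inversion, so the minimum swap count equals the number of inversions.
Count inversions — for each element, later elements that are smaller:
1: none → 0
6: none → 0
16: 13, 11 → 2
13: 11 → 1
11: none → 0
19: none → 0
25: 24 → 1
24: none → 0
28: none → 0
Total inversions: 0 + 0 + 2 + 1 + 0 + 0 + 1 + 0 + 0 = 4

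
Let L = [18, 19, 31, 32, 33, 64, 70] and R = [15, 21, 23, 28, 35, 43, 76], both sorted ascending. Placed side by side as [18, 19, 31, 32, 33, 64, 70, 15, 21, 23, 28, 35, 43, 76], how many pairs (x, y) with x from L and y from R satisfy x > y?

26

Count, for every r in R, how many entries of L exceed r:
r = 15: 18, 19, 31, 32, 33, 64, 70 → 7
r = 21: 31, 32, 33, 64, 70 → 5
r = 23: 31, 32, 33, 64, 70 → 5
r = 28: 31, 32, 33, 64, 70 → 5
r = 35: 64, 70 → 2
r = 43: 64, 70 → 2
r = 76: none → 0
Cross-inversions: 7 + 5 + 5 + 5 + 2 + 2 + 0 = 26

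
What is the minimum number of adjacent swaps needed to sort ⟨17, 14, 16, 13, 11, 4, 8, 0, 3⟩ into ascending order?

33 swaps

Each adjacent swap fixes exactly one inversion, so the minimum swap count equals the number of inversions.
Count inversions — for each element, later elements that are smaller:
17: 14, 16, 13, 11, 4, 8, 0, 3 → 8
14: 13, 11, 4, 8, 0, 3 → 6
16: 13, 11, 4, 8, 0, 3 → 6
13: 11, 4, 8, 0, 3 → 5
11: 4, 8, 0, 3 → 4
4: 0, 3 → 2
8: 0, 3 → 2
0: none → 0
3: none → 0
Total inversions: 8 + 6 + 6 + 5 + 4 + 2 + 2 + 0 + 0 = 33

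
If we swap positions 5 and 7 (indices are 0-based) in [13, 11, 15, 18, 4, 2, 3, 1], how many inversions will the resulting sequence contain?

There are 21 inversions.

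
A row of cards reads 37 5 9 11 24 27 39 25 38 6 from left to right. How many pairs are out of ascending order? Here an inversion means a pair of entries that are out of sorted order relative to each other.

Count, for each position, how many later elements it exceeds:
37 → 5, 9, 11, 24, 27, 25, 6 → 7
5 → none → 0
9 → 6 → 1
11 → 6 → 1
24 → 6 → 1
27 → 25, 6 → 2
39 → 25, 38, 6 → 3
25 → 6 → 1
38 → 6 → 1
6 → none → 0
Sum: 7 + 0 + 1 + 1 + 1 + 2 + 3 + 1 + 1 + 0 = 17

17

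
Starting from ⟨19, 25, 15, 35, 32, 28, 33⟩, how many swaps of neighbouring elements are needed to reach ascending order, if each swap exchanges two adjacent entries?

There are 6 swaps.

Each adjacent swap fixes exactly one inversion, so the minimum swap count equals the number of inversions.
Count inversions — for each element, later elements that are smaller:
19: 15 → 1
25: 15 → 1
15: none → 0
35: 32, 28, 33 → 3
32: 28 → 1
28: none → 0
33: none → 0
Total inversions: 1 + 1 + 0 + 3 + 1 + 0 + 0 = 6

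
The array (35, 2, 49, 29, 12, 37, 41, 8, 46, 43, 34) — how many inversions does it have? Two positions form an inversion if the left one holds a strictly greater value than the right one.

Inversions: 23

Element-by-element contributions:
35 → 2, 29, 12, 8, 34 → 5
2 → none → 0
49 → 29, 12, 37, 41, 8, 46, 43, 34 → 8
29 → 12, 8 → 2
12 → 8 → 1
37 → 8, 34 → 2
41 → 8, 34 → 2
8 → none → 0
46 → 43, 34 → 2
43 → 34 → 1
34 → none → 0
Sum: 5 + 0 + 8 + 2 + 1 + 2 + 2 + 0 + 2 + 1 + 0 = 23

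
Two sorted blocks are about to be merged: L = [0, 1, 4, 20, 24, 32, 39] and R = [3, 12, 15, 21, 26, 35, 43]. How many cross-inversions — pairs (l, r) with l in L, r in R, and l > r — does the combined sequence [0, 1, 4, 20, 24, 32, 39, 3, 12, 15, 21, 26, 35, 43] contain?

19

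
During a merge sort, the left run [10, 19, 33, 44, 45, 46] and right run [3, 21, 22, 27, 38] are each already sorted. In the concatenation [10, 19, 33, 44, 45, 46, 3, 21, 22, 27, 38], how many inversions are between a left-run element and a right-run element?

21 split inversions

Count, for every r in R, how many entries of L exceed r:
r = 3: 10, 19, 33, 44, 45, 46 → 6
r = 21: 33, 44, 45, 46 → 4
r = 22: 33, 44, 45, 46 → 4
r = 27: 33, 44, 45, 46 → 4
r = 38: 44, 45, 46 → 3
Cross-inversions: 6 + 4 + 4 + 4 + 3 = 21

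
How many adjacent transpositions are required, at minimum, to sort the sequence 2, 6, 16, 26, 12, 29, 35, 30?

Minimum adjacent swaps = number of inversions (each swap of adjacent out-of-order elements removes one inversion and no swap can remove more).
Count inversions — for each element, later elements that are smaller:
2: none → 0
6: none → 0
16: 12 → 1
26: 12 → 1
12: none → 0
29: none → 0
35: 30 → 1
30: none → 0
Total inversions: 0 + 0 + 1 + 1 + 0 + 0 + 1 + 0 = 3

3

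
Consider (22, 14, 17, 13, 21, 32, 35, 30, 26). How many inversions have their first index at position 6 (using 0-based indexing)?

The element at index 6 is 35.
Elements after it: 30, 26
Those smaller than 35: 30, 26

2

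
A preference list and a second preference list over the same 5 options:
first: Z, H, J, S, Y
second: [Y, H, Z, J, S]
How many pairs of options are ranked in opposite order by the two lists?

Assign each item its position (1..5) in the first ordering, then rewrite the second ordering as that position sequence:
positions: Z→1, H→2, J→3, S→4, Y→5
second ordering as positions: [5, 2, 1, 3, 4]
Discordant pairs = inversions in this position sequence.
5: 2, 1, 3, 4 → 4
2: 1 → 1
1: 0
3: 0
4: 0
Total: 4 + 1 + 0 + 0 + 0 = 5

5 pairs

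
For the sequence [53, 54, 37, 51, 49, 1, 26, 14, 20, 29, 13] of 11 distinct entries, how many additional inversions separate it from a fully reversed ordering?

12 inversions short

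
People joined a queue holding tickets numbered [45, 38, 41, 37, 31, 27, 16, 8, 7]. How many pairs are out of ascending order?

35 inversions

Count, for each position, how many later elements it exceeds:
45: 8
38: 6
41: 6
37: 5
31: 4
27: 3
16: 2
8: 1
7: 0
Sum: 8 + 6 + 6 + 5 + 4 + 3 + 2 + 1 + 0 = 35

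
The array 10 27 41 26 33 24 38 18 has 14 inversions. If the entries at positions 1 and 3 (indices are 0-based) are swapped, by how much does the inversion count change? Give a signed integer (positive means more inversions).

-1

Positions 1 and 3 hold 27 and 26; after swapping, the array is [10, 26, 41, 27, 33, 24, 38, 18].
For each element, count later entries that are smaller:
10: 0
26: 2
41: 5
27: 2
33: 2
24: 1
38: 1
18: 0
Sum: 0 + 2 + 5 + 2 + 2 + 1 + 1 + 0 = 13
Change: 13 − 14 = -1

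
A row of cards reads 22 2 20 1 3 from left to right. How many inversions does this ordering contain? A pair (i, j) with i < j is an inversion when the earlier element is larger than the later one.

Listing every pair i<j with a[i]>a[j] (using 0-based positions):
(0,1): 22 > 2
(0,2): 22 > 20
(0,3): 22 > 1
(0,4): 22 > 3
(1,3): 2 > 1
(2,3): 20 > 1
(2,4): 20 > 3
That's 7 pairs.

7 inversions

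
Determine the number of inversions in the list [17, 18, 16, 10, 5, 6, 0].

There are 19 inversions.

Count, for each position, how many later elements it exceeds:
17: 5
18: 5
16: 4
10: 3
5: 1
6: 1
0: 0
Sum: 5 + 5 + 4 + 3 + 1 + 1 + 0 = 19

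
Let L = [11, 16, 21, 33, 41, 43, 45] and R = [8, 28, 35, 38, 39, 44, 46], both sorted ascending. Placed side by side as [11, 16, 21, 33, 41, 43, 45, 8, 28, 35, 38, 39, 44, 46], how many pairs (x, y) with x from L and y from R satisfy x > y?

21 split inversions

Take each right-half value and tally the left-half values above it:
r = 8: 11, 16, 21, 33, 41, 43, 45 → 7
r = 28: 33, 41, 43, 45 → 4
r = 35: 41, 43, 45 → 3
r = 38: 41, 43, 45 → 3
r = 39: 41, 43, 45 → 3
r = 44: 45 → 1
r = 46: none → 0
Cross-inversions: 7 + 4 + 3 + 3 + 3 + 1 + 0 = 21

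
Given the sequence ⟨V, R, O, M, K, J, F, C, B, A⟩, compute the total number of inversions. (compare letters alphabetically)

45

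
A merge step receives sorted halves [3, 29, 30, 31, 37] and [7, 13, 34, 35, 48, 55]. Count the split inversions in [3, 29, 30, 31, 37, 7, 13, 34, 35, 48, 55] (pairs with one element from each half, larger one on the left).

There are 10 cross-inversions.

Count, for every r in R, how many entries of L exceed r:
r = 7: 29, 30, 31, 37 → 4
r = 13: 29, 30, 31, 37 → 4
r = 34: 37 → 1
r = 35: 37 → 1
r = 48: none → 0
r = 55: none → 0
Cross-inversions: 4 + 4 + 1 + 1 + 0 + 0 = 10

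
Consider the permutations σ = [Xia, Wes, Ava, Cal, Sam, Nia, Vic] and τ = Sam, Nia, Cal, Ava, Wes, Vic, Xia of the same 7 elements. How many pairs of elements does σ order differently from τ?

15

Assign each item its position (1..7) in the first ordering, then rewrite the second ordering as that position sequence:
positions: Xia→1, Wes→2, Ava→3, Cal→4, Sam→5, Nia→6, Vic→7
second ordering as positions: [5, 6, 4, 3, 2, 7, 1]
Discordant pairs = inversions in this position sequence.
5: 4, 3, 2, 1 → 4
6: 4, 3, 2, 1 → 4
4: 3, 2, 1 → 3
3: 2, 1 → 2
2: 1 → 1
7: 1 → 1
1: 0
Total: 4 + 4 + 3 + 2 + 1 + 1 + 0 = 15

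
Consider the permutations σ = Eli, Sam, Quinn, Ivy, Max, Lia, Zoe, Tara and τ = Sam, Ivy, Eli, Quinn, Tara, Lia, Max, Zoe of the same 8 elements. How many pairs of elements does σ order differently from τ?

7 discordant pairs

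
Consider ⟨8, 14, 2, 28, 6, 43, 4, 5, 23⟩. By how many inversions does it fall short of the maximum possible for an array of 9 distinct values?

19 inversions short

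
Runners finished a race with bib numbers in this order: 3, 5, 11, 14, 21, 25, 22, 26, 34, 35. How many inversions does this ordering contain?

1

For each element, count later entries that are smaller:
3 → none → 0
5 → none → 0
11 → none → 0
14 → none → 0
21 → none → 0
25 → 22 → 1
22 → none → 0
26 → none → 0
34 → none → 0
35 → none → 0
Sum: 0 + 0 + 0 + 0 + 0 + 1 + 0 + 0 + 0 + 0 = 1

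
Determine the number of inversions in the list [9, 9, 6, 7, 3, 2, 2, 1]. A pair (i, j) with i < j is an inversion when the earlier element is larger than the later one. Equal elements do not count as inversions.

25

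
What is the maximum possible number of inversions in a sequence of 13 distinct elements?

The maximum occurs when the array is in strictly decreasing order: every one of the C(13, 2) pairs is inverted.
C(13, 2) = 13·12/2 = 78

78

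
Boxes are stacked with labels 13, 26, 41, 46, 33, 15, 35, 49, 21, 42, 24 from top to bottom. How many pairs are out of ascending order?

Count, for each position, how many later elements it exceeds:
13: 0
26: 3
41: 5
46: 6
33: 3
15: 0
35: 2
49: 3
21: 0
42: 1
24: 0
Sum: 0 + 3 + 5 + 6 + 3 + 0 + 2 + 3 + 0 + 1 + 0 = 23

23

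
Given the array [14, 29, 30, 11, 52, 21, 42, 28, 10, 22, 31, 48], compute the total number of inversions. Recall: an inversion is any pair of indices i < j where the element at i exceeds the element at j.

27 inversions

Count, for each position, how many later elements it exceeds:
14: 2
29: 5
30: 5
11: 1
52: 7
21: 1
42: 4
28: 2
10: 0
22: 0
31: 0
48: 0
Sum: 2 + 5 + 5 + 1 + 7 + 1 + 4 + 2 + 0 + 0 + 0 + 0 = 27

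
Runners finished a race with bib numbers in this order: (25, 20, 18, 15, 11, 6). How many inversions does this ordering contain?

15

Sweep left to right; for each value list the smaller values that follow it:
25 → 20, 18, 15, 11, 6 → 5
20 → 18, 15, 11, 6 → 4
18 → 15, 11, 6 → 3
15 → 11, 6 → 2
11 → 6 → 1
6 → none → 0
Sum: 5 + 4 + 3 + 2 + 1 + 0 = 15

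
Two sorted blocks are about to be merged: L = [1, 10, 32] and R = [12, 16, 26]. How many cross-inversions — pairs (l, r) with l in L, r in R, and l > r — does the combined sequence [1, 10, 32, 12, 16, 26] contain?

For each element r of the right run, count left-run elements greater than r:
r = 12: 32 → 1
r = 16: 32 → 1
r = 26: 32 → 1
Cross-inversions: 1 + 1 + 1 = 3

3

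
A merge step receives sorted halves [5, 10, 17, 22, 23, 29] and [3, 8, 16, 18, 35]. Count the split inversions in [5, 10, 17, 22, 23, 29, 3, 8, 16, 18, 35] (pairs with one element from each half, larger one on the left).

Cross-inversions: 18

Count, for every r in R, how many entries of L exceed r:
r = 3: 5, 10, 17, 22, 23, 29 → 6
r = 8: 10, 17, 22, 23, 29 → 5
r = 16: 17, 22, 23, 29 → 4
r = 18: 22, 23, 29 → 3
r = 35: none → 0
Cross-inversions: 6 + 5 + 4 + 3 + 0 = 18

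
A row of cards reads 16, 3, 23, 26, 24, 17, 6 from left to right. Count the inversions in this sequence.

There are 10 inversions.

Count, for each position, how many later elements it exceeds:
16: 2
3: 0
23: 2
26: 3
24: 2
17: 1
6: 0
Sum: 2 + 0 + 2 + 3 + 2 + 1 + 0 = 10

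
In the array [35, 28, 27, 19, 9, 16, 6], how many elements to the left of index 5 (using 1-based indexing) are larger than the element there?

4 such elements

The element at index 5 is 9.
Elements before it: 35, 28, 27, 19
Those larger than 9: 35, 28, 27, 19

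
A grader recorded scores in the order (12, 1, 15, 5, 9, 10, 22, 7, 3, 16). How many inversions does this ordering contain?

Sweep left to right; for each value list the smaller values that follow it:
12: 6
1: 0
15: 5
5: 1
9: 2
10: 2
22: 3
7: 1
3: 0
16: 0
Sum: 6 + 0 + 5 + 1 + 2 + 2 + 3 + 1 + 0 + 0 = 20

20 inversions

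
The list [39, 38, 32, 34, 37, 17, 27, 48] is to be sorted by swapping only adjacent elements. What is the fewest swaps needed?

Minimum adjacent swaps = number of inversions (each swap of adjacent out-of-order elements removes one inversion and no swap can remove more).
Count inversions — for each element, later elements that are smaller:
39: 38, 32, 34, 37, 17, 27 → 6
38: 32, 34, 37, 17, 27 → 5
32: 17, 27 → 2
34: 17, 27 → 2
37: 17, 27 → 2
17: none → 0
27: none → 0
48: none → 0
Total inversions: 6 + 5 + 2 + 2 + 2 + 0 + 0 + 0 = 17

17 adjacent swaps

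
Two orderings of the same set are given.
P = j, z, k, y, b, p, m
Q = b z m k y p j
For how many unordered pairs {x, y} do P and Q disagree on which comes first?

Assign each item its position (1..7) in the first ordering, then rewrite the second ordering as that position sequence:
positions: j→1, z→2, k→3, y→4, b→5, p→6, m→7
second ordering as positions: [5, 2, 7, 3, 4, 6, 1]
Discordant pairs = inversions in this position sequence.
5: 2, 3, 4, 1 → 4
2: 1 → 1
7: 3, 4, 6, 1 → 4
3: 1 → 1
4: 1 → 1
6: 1 → 1
1: 0
Total: 4 + 1 + 4 + 1 + 1 + 1 + 0 = 12

12 disagreeing pairs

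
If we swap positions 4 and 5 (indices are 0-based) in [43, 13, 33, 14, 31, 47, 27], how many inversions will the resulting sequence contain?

Positions 4 and 5 hold 31 and 47; after swapping, the array is [43, 13, 33, 14, 47, 31, 27].
Element-by-element contributions:
43 → 13, 33, 14, 31, 27 → 5
13 → none → 0
33 → 14, 31, 27 → 3
14 → none → 0
47 → 31, 27 → 2
31 → 27 → 1
27 → none → 0
Sum: 5 + 0 + 3 + 0 + 2 + 1 + 0 = 11

11 inversions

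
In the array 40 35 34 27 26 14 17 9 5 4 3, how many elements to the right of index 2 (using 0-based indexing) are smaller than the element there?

8

The element at index 2 is 34.
Elements after it: 27, 26, 14, 17, 9, 5, 4, 3
Those smaller than 34: 27, 26, 14, 17, 9, 5, 4, 3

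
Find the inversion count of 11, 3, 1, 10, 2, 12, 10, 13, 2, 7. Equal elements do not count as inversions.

20

Count, for each position, how many later elements it exceeds:
11: 7
3: 3
1: 0
10: 3
2: 0
12: 3
10: 2
13: 2
2: 0
7: 0
Sum: 7 + 3 + 0 + 3 + 0 + 3 + 2 + 2 + 0 + 0 = 20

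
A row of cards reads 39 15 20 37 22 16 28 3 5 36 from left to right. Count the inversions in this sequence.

Element-by-element contributions:
39: 9
15: 2
20: 3
37: 6
22: 3
16: 2
28: 2
3: 0
5: 0
36: 0
Sum: 9 + 2 + 3 + 6 + 3 + 2 + 2 + 0 + 0 + 0 = 27

There are 27 inversions.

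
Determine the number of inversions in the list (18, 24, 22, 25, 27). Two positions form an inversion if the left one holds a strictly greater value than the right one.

1 inversion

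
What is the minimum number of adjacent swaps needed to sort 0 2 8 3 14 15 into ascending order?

Each adjacent swap fixes exactly one inversion, so the minimum swap count equals the number of inversions.
Count inversions — for each element, later elements that are smaller:
0: none → 0
2: none → 0
8: 3 → 1
3: none → 0
14: none → 0
15: none → 0
Total inversions: 0 + 0 + 1 + 0 + 0 + 0 = 1

1 swap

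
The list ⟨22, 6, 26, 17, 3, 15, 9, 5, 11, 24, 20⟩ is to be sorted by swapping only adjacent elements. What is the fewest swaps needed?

The minimum number of adjacent swaps to sort an array equals its inversion count, since every such swap removes exactly one inversion.
Count inversions — for each element, later elements that are smaller:
22: 6, 17, 3, 15, 9, 5, 11, 20 → 8
6: 3, 5 → 2
26: 17, 3, 15, 9, 5, 11, 24, 20 → 8
17: 3, 15, 9, 5, 11 → 5
3: none → 0
15: 9, 5, 11 → 3
9: 5 → 1
5: none → 0
11: none → 0
24: 20 → 1
20: none → 0
Total inversions: 8 + 2 + 8 + 5 + 0 + 3 + 1 + 0 + 0 + 1 + 0 = 28

28 swaps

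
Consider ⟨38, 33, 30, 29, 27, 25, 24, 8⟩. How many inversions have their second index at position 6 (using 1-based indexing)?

5

The element at index 6 is 25.
Elements before it: 38, 33, 30, 29, 27
Those larger than 25: 38, 33, 30, 29, 27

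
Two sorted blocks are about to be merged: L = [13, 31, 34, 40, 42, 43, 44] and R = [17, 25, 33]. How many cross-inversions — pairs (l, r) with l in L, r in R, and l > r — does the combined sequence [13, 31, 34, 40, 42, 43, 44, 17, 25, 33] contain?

Cross-inversions: 17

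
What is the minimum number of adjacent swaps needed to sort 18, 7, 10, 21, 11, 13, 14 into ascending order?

8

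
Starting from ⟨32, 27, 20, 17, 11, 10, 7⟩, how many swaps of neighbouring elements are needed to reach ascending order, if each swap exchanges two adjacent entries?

The minimum number of adjacent swaps to sort an array equals its inversion count, since every such swap removes exactly one inversion.
Count inversions — for each element, later elements that are smaller:
32: 27, 20, 17, 11, 10, 7 → 6
27: 20, 17, 11, 10, 7 → 5
20: 17, 11, 10, 7 → 4
17: 11, 10, 7 → 3
11: 10, 7 → 2
10: 7 → 1
7: none → 0
Total inversions: 6 + 5 + 4 + 3 + 2 + 1 + 0 = 21

21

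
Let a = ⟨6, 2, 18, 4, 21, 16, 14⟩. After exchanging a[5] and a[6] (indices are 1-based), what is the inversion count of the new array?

Positions 5 and 6 hold 21 and 16; after swapping, the array is [6, 2, 18, 4, 16, 21, 14].
Sweep left to right; for each value list the smaller values that follow it:
6 → 2, 4 → 2
2 → none → 0
18 → 4, 16, 14 → 3
4 → none → 0
16 → 14 → 1
21 → 14 → 1
14 → none → 0
Sum: 2 + 0 + 3 + 0 + 1 + 1 + 0 = 7

7 inversions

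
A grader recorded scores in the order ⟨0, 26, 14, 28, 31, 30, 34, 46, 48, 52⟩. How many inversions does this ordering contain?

2 inversions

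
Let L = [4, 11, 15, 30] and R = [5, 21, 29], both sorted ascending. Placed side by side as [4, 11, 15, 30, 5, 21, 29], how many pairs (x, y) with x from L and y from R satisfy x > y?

Take each right-half value and tally the left-half values above it:
r = 5: 11, 15, 30 → 3
r = 21: 30 → 1
r = 29: 30 → 1
Cross-inversions: 3 + 1 + 1 = 5

5 cross-inversions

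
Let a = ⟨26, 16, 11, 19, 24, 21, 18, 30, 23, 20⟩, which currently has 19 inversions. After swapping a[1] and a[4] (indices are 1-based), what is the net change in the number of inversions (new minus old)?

Positions 1 and 4 hold 26 and 19; after swapping, the array is [19, 16, 11, 26, 24, 21, 18, 30, 23, 20].
Sweep left to right; for each value list the smaller values that follow it:
19 → 16, 11, 18 → 3
16 → 11 → 1
11 → none → 0
26 → 24, 21, 18, 23, 20 → 5
24 → 21, 18, 23, 20 → 4
21 → 18, 20 → 2
18 → none → 0
30 → 23, 20 → 2
23 → 20 → 1
20 → none → 0
Sum: 3 + 1 + 0 + 5 + 4 + 2 + 0 + 2 + 1 + 0 = 18
Change: 18 − 19 = -1

-1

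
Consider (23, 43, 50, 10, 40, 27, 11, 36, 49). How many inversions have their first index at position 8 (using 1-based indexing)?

0

The element at index 8 is 36.
Elements after it: 49
None of them are smaller than 36.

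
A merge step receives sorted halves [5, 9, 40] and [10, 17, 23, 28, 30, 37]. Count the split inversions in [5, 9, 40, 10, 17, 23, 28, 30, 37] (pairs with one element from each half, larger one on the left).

There are 6 split inversions.

For each element r of the right run, count left-run elements greater than r:
r = 10: 40 → 1
r = 17: 40 → 1
r = 23: 40 → 1
r = 28: 40 → 1
r = 30: 40 → 1
r = 37: 40 → 1
Cross-inversions: 1 + 1 + 1 + 1 + 1 + 1 = 6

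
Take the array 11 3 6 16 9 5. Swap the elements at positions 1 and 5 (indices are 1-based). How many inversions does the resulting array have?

Positions 1 and 5 hold 11 and 9; after swapping, the array is [9, 3, 6, 16, 11, 5].
Count, for each position, how many later elements it exceeds:
9 → 3, 6, 5 → 3
3 → none → 0
6 → 5 → 1
16 → 11, 5 → 2
11 → 5 → 1
5 → none → 0
Sum: 3 + 0 + 1 + 2 + 1 + 0 = 7

Inversions: 7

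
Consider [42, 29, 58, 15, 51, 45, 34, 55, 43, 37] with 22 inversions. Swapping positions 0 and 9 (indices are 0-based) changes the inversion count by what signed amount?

-1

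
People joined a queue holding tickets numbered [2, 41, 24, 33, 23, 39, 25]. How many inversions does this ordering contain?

Out-of-order pairs: 9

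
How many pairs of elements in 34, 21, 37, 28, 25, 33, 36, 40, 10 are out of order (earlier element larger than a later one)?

17

Count, for each position, how many later elements it exceeds:
34: 5
21: 1
37: 5
28: 2
25: 1
33: 1
36: 1
40: 1
10: 0
Sum: 5 + 1 + 5 + 2 + 1 + 1 + 1 + 1 + 0 = 17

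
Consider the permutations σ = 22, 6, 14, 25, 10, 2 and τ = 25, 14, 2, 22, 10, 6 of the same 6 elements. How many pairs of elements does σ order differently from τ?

9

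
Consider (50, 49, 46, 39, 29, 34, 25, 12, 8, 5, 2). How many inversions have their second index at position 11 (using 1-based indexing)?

The element at index 11 is 2.
Elements before it: 50, 49, 46, 39, 29, 34, 25, 12, 8, 5
Those larger than 2: 50, 49, 46, 39, 29, 34, 25, 12, 8, 5

10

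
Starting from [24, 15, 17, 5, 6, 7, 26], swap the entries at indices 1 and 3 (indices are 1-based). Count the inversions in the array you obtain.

10

Positions 1 and 3 hold 24 and 17; after swapping, the array is [17, 15, 24, 5, 6, 7, 26].
Element-by-element contributions:
17 → 15, 5, 6, 7 → 4
15 → 5, 6, 7 → 3
24 → 5, 6, 7 → 3
5 → none → 0
6 → none → 0
7 → none → 0
26 → none → 0
Sum: 4 + 3 + 3 + 0 + 0 + 0 + 0 = 10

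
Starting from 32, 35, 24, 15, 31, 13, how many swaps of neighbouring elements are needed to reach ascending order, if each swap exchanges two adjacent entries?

12 adjacent swaps

The minimum number of adjacent swaps to sort an array equals its inversion count, since every such swap removes exactly one inversion.
Count inversions — for each element, later elements that are smaller:
32: 24, 15, 31, 13 → 4
35: 24, 15, 31, 13 → 4
24: 15, 13 → 2
15: 13 → 1
31: 13 → 1
13: none → 0
Total inversions: 4 + 4 + 2 + 1 + 1 + 0 = 12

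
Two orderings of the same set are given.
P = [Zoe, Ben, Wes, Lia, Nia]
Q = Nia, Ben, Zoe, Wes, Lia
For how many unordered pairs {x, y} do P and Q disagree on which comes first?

Assign each item its position (1..5) in the first ordering, then rewrite the second ordering as that position sequence:
positions: Zoe→1, Ben→2, Wes→3, Lia→4, Nia→5
second ordering as positions: [5, 2, 1, 3, 4]
Discordant pairs = inversions in this position sequence.
5: 2, 1, 3, 4 → 4
2: 1 → 1
1: 0
3: 0
4: 0
Total: 4 + 1 + 0 + 0 + 0 = 5

5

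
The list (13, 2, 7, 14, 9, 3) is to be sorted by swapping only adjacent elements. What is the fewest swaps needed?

There are 8 swaps.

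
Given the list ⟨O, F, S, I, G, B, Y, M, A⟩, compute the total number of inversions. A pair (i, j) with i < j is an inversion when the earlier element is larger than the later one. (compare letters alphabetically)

For each element, count later entries that are smaller:
O: 6
F: 2
S: 5
I: 3
G: 2
B: 1
Y: 2
M: 1
A: 0
Sum: 6 + 2 + 5 + 3 + 2 + 1 + 2 + 1 + 0 = 22

22 inversions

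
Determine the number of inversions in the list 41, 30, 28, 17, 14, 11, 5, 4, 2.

36 out-of-order pairs

For each element, count later entries that are smaller:
41 → 30, 28, 17, 14, 11, 5, 4, 2 → 8
30 → 28, 17, 14, 11, 5, 4, 2 → 7
28 → 17, 14, 11, 5, 4, 2 → 6
17 → 14, 11, 5, 4, 2 → 5
14 → 11, 5, 4, 2 → 4
11 → 5, 4, 2 → 3
5 → 4, 2 → 2
4 → 2 → 1
2 → none → 0
Sum: 8 + 7 + 6 + 5 + 4 + 3 + 2 + 1 + 0 = 36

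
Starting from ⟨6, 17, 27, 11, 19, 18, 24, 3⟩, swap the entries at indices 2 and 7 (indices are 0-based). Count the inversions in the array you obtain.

4 inversions

Positions 2 and 7 hold 27 and 3; after swapping, the array is [6, 17, 3, 11, 19, 18, 24, 27].
Sweep left to right; for each value list the smaller values that follow it:
6 → 3 → 1
17 → 3, 11 → 2
3 → none → 0
11 → none → 0
19 → 18 → 1
18 → none → 0
24 → none → 0
27 → none → 0
Sum: 1 + 2 + 0 + 0 + 1 + 0 + 0 + 0 = 4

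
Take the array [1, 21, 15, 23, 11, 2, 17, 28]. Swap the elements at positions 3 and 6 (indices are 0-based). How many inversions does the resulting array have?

There are 9 inversions.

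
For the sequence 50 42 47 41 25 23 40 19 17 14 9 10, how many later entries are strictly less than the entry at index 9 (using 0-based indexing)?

The element at index 9 is 14.
Elements after it: 9, 10
Those smaller than 14: 9, 10

2 such elements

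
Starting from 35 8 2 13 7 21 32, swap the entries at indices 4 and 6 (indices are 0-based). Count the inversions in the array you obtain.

Positions 4 and 6 hold 7 and 32; after swapping, the array is [35, 8, 2, 13, 32, 21, 7].
For each element, count later entries that are smaller:
35: 6
8: 2
2: 0
13: 1
32: 2
21: 1
7: 0
Sum: 6 + 2 + 0 + 1 + 2 + 1 + 0 = 12

12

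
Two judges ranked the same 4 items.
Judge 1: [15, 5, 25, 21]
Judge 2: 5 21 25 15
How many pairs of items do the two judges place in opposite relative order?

Assign each item its position (1..4) in the first ordering, then rewrite the second ordering as that position sequence:
positions: 15→1, 5→2, 25→3, 21→4
second ordering as positions: [2, 4, 3, 1]
Discordant pairs = inversions in this position sequence.
2: 1 → 1
4: 3, 1 → 2
3: 1 → 1
1: 0
Total: 1 + 2 + 1 + 0 = 4

4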